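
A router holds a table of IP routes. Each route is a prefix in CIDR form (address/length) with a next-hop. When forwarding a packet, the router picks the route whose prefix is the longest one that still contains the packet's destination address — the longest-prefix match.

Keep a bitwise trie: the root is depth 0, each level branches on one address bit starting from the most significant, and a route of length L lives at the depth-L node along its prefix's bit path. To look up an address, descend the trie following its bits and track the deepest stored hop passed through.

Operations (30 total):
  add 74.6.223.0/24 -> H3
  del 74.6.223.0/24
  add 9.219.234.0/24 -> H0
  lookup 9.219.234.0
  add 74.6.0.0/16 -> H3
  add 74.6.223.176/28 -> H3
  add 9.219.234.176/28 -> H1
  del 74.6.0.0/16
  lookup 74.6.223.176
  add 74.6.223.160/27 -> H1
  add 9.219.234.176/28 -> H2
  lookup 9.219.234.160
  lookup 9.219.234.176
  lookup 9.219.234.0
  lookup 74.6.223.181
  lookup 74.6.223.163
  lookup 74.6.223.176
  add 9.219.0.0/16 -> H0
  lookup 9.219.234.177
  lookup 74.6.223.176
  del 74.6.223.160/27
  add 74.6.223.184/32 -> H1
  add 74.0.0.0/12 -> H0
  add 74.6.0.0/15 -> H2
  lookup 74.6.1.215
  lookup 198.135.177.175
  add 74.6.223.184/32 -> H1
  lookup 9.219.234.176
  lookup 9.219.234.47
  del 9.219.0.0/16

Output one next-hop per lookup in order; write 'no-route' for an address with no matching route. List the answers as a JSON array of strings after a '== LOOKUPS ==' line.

Apply in order:
  + 74.6.223.0/24 (H3) depth=24
  - 74.6.223.0/24 clear@24
  + 9.219.234.0/24 (H0) depth=24
  Q 9.219.234.0: descend 000010011101101111101010 ; hops seen [H0] ; pick H0
  + 74.6.0.0/16 (H3) depth=16
  + 74.6.223.176/28 (H3) depth=28
  + 9.219.234.176/28 (H1) depth=28
  - 74.6.0.0/16 clear@16
  Q 74.6.223.176: descend 0100101000000110110111111011 ; hops seen [H3] ; pick H3
  + 74.6.223.160/27 (H1) depth=27
  + 9.219.234.176/28 (H2) depth=28
  Q 9.219.234.160: descend 000010011101101111101010101 ; hops seen [H0] ; pick H0
  Q 9.219.234.176: descend 0000100111011011111010101011 ; hops seen [H0,H2] ; pick H2
  Q 9.219.234.0: descend 000010011101101111101010 ; hops seen [H0] ; pick H0
  Q 74.6.223.181: descend 0100101000000110110111111011 ; hops seen [H1,H3] ; pick H3
  Q 74.6.223.163: descend 010010100000011011011111101 ; hops seen [H1] ; pick H1
  Q 74.6.223.176: descend 0100101000000110110111111011 ; hops seen [H1,H3] ; pick H3
  + 9.219.0.0/16 (H0) depth=16
  Q 9.219.234.177: descend 0000100111011011111010101011 ; hops seen [H0,H0,H2] ; pick H2
  Q 74.6.223.176: descend 0100101000000110110111111011 ; hops seen [H1,H3] ; pick H3
  - 74.6.223.160/27 clear@27
  + 74.6.223.184/32 (H1) depth=32
  + 74.0.0.0/12 (H0) depth=12
  + 74.6.0.0/15 (H2) depth=15
  Q 74.6.1.215: descend 0100101000000110 ; hops seen [H0,H2] ; pick H2
  Q 198.135.177.175: descend ε ; hops seen [∅] ; pick no-route
  + 74.6.223.184/32 (H1) depth=32
  Q 9.219.234.176: descend 0000100111011011111010101011 ; hops seen [H0,H0,H2] ; pick H2
  Q 9.219.234.47: descend 000010011101101111101010 ; hops seen [H0,H0] ; pick H0
  - 9.219.0.0/16 clear@16

== LOOKUPS ==
["H0","H3","H0","H2","H0","H3","H1","H3","H2","H3","H2","no-route","H2","H0"]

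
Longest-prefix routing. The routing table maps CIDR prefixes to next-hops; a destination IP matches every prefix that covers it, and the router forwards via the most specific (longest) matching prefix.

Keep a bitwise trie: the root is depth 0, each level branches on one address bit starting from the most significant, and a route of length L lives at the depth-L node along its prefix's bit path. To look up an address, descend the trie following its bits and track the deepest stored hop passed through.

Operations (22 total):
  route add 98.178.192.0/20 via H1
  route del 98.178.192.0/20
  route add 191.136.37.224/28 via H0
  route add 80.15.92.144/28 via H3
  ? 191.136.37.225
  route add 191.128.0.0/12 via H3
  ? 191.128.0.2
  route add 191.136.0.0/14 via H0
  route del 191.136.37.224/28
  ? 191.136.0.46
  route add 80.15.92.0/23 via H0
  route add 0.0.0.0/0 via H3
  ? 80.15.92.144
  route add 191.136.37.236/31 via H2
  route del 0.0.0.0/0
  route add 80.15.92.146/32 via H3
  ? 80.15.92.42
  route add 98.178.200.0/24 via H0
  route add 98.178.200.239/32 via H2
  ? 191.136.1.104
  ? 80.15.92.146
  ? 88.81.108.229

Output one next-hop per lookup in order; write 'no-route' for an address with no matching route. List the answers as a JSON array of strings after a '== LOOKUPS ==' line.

Trace:
  + 98.178.192.0/20 (H1) depth=20
  - 98.178.192.0/20 clear@20
  + 191.136.37.224/28 (H0) depth=28
  + 80.15.92.144/28 (H3) depth=28
  Q 191.136.37.225: descend 1011111110001000001001011110 ; hops seen [H0] ; pick H0
  + 191.128.0.0/12 (H3) depth=12
  Q 191.128.0.2: descend 101111111000 ; hops seen [H3] ; pick H3
  + 191.136.0.0/14 (H0) depth=14
  - 191.136.37.224/28 clear@28
  Q 191.136.0.46: descend 101111111000100000 ; hops seen [H3,H0] ; pick H0
  + 80.15.92.0/23 (H0) depth=23
  + 0.0.0.0/0 (H3) depth=0
  Q 80.15.92.144: descend 0101000000001111010111001001 ; hops seen [H3,H0,H3] ; pick H3
  + 191.136.37.236/31 (H2) depth=31
  - 0.0.0.0/0 clear@0
  + 80.15.92.146/32 (H3) depth=32
  Q 80.15.92.42: descend 010100000000111101011100 ; hops seen [H0] ; pick H0
  + 98.178.200.0/24 (H0) depth=24
  + 98.178.200.239/32 (H2) depth=32
  Q 191.136.1.104: descend 101111111000100000 ; hops seen [H3,H0] ; pick H0
  Q 80.15.92.146: descend 01010000000011110101110010010010 ; hops seen [H0,H3,H3] ; pick H3
  Q 88.81.108.229: descend 0101 ; hops seen [∅] ; pick no-route

== LOOKUPS ==
["H0","H3","H0","H3","H0","H0","H3","no-route"]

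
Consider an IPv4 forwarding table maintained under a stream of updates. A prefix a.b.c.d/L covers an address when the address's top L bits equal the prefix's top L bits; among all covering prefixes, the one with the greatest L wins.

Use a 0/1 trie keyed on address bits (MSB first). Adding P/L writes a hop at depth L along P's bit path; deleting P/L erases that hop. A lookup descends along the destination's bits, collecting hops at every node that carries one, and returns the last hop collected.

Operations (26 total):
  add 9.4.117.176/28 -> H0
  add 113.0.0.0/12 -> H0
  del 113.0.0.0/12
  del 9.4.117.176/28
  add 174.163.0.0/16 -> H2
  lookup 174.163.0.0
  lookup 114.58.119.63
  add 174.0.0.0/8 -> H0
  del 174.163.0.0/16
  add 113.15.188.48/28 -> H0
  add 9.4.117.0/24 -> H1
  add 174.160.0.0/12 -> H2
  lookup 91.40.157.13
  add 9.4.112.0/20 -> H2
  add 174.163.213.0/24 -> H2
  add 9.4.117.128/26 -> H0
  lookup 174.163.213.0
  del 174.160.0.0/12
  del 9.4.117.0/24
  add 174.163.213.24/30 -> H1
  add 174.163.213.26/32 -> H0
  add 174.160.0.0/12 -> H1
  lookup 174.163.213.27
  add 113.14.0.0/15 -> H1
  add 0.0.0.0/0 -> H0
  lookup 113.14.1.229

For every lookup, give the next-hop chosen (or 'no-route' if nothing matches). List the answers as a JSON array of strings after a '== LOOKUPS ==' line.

Process each operation:
  + 9.4.117.176/28 (H0) depth=28
  + 113.0.0.0/12 (H0) depth=12
  - 113.0.0.0/12 clear@12
  - 9.4.117.176/28 clear@28
  + 174.163.0.0/16 (H2) depth=16
  ? 174.163.0.0  path d0:-→d1:-→d2:-→d3:-→d4:-→d5:-→d6:-→d7:-→d8:-→d9:-→d10:-→d11:-→d12:-→d13:-→d14:-→d15:-→d16:H2  best=H2
  ? 114.58.119.63  path d0:-→d1:-→d2:-→d3:-→d4:-→d5:-→d6:-  best=no-route
  + 174.0.0.0/8 (H0) depth=8
  - 174.163.0.0/16 clear@16
  + 113.15.188.48/28 (H0) depth=28
  + 9.4.117.0/24 (H1) depth=24
  + 174.160.0.0/12 (H2) depth=12
  ? 91.40.157.13  path d0:-→d1:-→d2:-  best=no-route
  + 9.4.112.0/20 (H2) depth=20
  + 174.163.213.0/24 (H2) depth=24
  + 9.4.117.128/26 (H0) depth=26
  ? 174.163.213.0  path d0:-→d1:-→d2:-→d3:-→d4:-→d5:-→d6:-→d7:-→d8:H0→d9:-→d10:-→d11:-→d12:H2→d13:-→d14:-→d15:-→d16:-→d17:-→d18:-→d19:-→d20:-→d21:-→d22:-→d23:-→d24:H2  best=H2
  - 174.160.0.0/12 clear@12
  - 9.4.117.0/24 clear@24
  + 174.163.213.24/30 (H1) depth=30
  + 174.163.213.26/32 (H0) depth=32
  + 174.160.0.0/12 (H1) depth=12
  ? 174.163.213.27  path d0:-→d1:-→d2:-→d3:-→d4:-→d5:-→d6:-→d7:-→d8:H0→d9:-→d10:-→d11:-→d12:H1→d13:-→d14:-→d15:-→d16:-→d17:-→d18:-→d19:-→d20:-→d21:-→d22:-→d23:-→d24:H2→d25:-→d26:-→d27:-→d28:-→d29:-→d30:H1→d31:-  best=H1
  + 113.14.0.0/15 (H1) depth=15
  + 0.0.0.0/0 (H0) depth=0
  ? 113.14.1.229  path d0:H0→d1:-→d2:-→d3:-→d4:-→d5:-→d6:-→d7:-→d8:-→d9:-→d10:-→d11:-→d12:-→d13:-→d14:-→d15:H1  best=H1

== LOOKUPS ==
["H2","no-route","no-route","H2","H1","H1"]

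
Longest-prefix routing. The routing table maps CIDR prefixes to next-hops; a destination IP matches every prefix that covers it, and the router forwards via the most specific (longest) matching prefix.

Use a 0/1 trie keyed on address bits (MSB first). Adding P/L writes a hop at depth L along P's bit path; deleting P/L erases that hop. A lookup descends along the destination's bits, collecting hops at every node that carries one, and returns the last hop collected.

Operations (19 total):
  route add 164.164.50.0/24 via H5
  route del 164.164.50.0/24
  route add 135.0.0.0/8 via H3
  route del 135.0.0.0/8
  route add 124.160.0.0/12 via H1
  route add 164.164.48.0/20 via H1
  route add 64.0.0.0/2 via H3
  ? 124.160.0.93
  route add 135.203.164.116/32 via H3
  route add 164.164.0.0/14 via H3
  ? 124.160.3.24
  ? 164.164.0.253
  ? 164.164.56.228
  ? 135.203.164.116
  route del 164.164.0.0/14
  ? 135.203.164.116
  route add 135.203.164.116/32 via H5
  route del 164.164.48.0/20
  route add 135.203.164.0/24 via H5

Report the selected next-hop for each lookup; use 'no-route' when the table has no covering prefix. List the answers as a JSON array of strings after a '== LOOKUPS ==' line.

Apply in order:
  + 164.164.50.0/24 (H5) depth=24
  del 164.164.50.0/24 (clear depth 24)
  + 135.0.0.0/8 (H3) depth=8
  del 135.0.0.0/8 (clear depth 8)
  + 124.160.0.0/12 (H1) depth=12
  + 164.164.48.0/20 (H1) depth=20
  + 64.0.0.0/2 (H3) depth=2
  ? 124.160.0.93  path d0:-→d1:-→d2:H3→d3:-→d4:-→d5:-→d6:-→d7:-→d8:-→d9:-→d10:-→d11:-→d12:H1  best=H1
  + 135.203.164.116/32 (H3) depth=32
  + 164.164.0.0/14 (H3) depth=14
  ? 124.160.3.24  path d0:-→d1:-→d2:H3→d3:-→d4:-→d5:-→d6:-→d7:-→d8:-→d9:-→d10:-→d11:-→d12:H1  best=H1
  ? 164.164.0.253  path d0:-→d1:-→d2:-→d3:-→d4:-→d5:-→d6:-→d7:-→d8:-→d9:-→d10:-→d11:-→d12:-→d13:-→d14:H3→d15:-→d16:-→d17:-→d18:-  best=H3
  ? 164.164.56.228  path d0:-→d1:-→d2:-→d3:-→d4:-→d5:-→d6:-→d7:-→d8:-→d9:-→d10:-→d11:-→d12:-→d13:-→d14:H3→d15:-→d16:-→d17:-→d18:-→d19:-→d20:H1  best=H1
  ? 135.203.164.116  path d0:-→d1:-→d2:-→d3:-→d4:-→d5:-→d6:-→d7:-→d8:-→d9:-→d10:-→d11:-→d12:-→d13:-→d14:-→d15:-→d16:-→d17:-→d18:-→d19:-→d20:-→d21:-→d22:-→d23:-→d24:-→d25:-→d26:-→d27:-→d28:-→d29:-→d30:-→d31:-→d32:H3  best=H3
  del 164.164.0.0/14 (clear depth 14)
  ? 135.203.164.116  path d0:-→d1:-→d2:-→d3:-→d4:-→d5:-→d6:-→d7:-→d8:-→d9:-→d10:-→d11:-→d12:-→d13:-→d14:-→d15:-→d16:-→d17:-→d18:-→d19:-→d20:-→d21:-→d22:-→d23:-→d24:-→d25:-→d26:-→d27:-→d28:-→d29:-→d30:-→d31:-→d32:H3  best=H3
  + 135.203.164.116/32 (H5) depth=32
  del 164.164.48.0/20 (clear depth 20)
  + 135.203.164.0/24 (H5) depth=24

== LOOKUPS ==
["H1","H1","H3","H1","H3","H3"]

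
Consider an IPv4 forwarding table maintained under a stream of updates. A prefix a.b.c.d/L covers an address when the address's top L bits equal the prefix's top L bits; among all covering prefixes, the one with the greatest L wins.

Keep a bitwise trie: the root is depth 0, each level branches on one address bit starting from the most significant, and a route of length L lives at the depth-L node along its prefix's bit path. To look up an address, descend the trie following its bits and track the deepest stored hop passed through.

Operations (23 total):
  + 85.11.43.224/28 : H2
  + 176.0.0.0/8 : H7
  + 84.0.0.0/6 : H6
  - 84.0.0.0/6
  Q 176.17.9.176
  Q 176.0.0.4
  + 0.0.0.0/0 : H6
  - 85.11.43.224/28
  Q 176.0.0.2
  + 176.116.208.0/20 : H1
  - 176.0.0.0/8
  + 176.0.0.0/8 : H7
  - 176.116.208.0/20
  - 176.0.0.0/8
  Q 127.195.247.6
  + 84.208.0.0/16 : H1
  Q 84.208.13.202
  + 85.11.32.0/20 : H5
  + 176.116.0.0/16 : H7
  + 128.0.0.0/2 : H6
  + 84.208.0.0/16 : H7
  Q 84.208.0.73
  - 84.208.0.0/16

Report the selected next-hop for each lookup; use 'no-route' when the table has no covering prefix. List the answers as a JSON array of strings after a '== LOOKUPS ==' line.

Trace:
  + 85.11.43.224/28 (H2) depth=28
  + 176.0.0.0/8 (H7) depth=8
  + 84.0.0.0/6 (H6) depth=6
  del 84.0.0.0/6 (clear depth 6)
  Q 176.17.9.176: descend 10110000 ; hops seen [H7] ; pick H7
  Q 176.0.0.4: descend 10110000 ; hops seen [H7] ; pick H7
  + 0.0.0.0/0 (H6) depth=0
  del 85.11.43.224/28 (clear depth 28)
  Q 176.0.0.2: descend 10110000 ; hops seen [H6,H7] ; pick H7
  + 176.116.208.0/20 (H1) depth=20
  del 176.0.0.0/8 (clear depth 8)
  + 176.0.0.0/8 (H7) depth=8
  del 176.116.208.0/20 (clear depth 20)
  del 176.0.0.0/8 (clear depth 8)
  Q 127.195.247.6: descend 01 ; hops seen [H6] ; pick H6
  + 84.208.0.0/16 (H1) depth=16
  Q 84.208.13.202: descend 0101010011010000 ; hops seen [H6,H1] ; pick H1
  + 85.11.32.0/20 (H5) depth=20
  + 176.116.0.0/16 (H7) depth=16
  + 128.0.0.0/2 (H6) depth=2
  + 84.208.0.0/16 (H7) depth=16
  Q 84.208.0.73: descend 0101010011010000 ; hops seen [H6,H7] ; pick H7
  del 84.208.0.0/16 (clear depth 16)

== LOOKUPS ==
["H7","H7","H7","H6","H1","H7"]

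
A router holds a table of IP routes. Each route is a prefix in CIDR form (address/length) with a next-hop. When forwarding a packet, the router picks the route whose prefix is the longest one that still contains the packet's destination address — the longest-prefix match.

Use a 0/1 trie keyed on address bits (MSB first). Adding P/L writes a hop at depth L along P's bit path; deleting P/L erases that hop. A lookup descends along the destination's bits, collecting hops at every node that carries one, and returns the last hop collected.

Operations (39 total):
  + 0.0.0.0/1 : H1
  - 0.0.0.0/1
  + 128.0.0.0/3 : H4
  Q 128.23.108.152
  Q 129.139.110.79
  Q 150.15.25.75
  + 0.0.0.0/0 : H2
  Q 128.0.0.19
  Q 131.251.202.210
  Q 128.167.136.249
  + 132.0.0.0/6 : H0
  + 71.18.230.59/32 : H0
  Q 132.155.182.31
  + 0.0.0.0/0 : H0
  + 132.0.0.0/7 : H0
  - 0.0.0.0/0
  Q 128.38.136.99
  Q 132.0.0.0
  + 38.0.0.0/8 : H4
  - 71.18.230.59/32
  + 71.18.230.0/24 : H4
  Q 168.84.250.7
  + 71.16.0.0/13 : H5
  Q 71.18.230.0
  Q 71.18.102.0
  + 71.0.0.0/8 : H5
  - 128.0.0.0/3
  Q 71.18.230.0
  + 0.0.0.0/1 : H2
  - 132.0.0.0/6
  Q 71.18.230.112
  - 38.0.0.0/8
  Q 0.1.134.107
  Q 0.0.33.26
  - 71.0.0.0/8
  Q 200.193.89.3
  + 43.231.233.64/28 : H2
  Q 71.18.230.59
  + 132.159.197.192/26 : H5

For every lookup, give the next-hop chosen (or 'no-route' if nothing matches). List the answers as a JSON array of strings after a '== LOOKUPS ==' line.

Apply in order:
  + 0.0.0.0/1 (H1) depth=1
  - 0.0.0.0/1 clear@1
  + 128.0.0.0/3 (H4) depth=3
  ? 128.23.108.152  path d0:-→d1:-→d2:-→d3:H4  best=H4
  ? 129.139.110.79  path d0:-→d1:-→d2:-→d3:H4  best=H4
  ? 150.15.25.75  path d0:-→d1:-→d2:-→d3:H4  best=H4
  + 0.0.0.0/0 (H2) depth=0
  ? 128.0.0.19  path d0:H2→d1:-→d2:-→d3:H4  best=H4
  ? 131.251.202.210  path d0:H2→d1:-→d2:-→d3:H4  best=H4
  ? 128.167.136.249  path d0:H2→d1:-→d2:-→d3:H4  best=H4
  + 132.0.0.0/6 (H0) depth=6
  + 71.18.230.59/32 (H0) depth=32
  ? 132.155.182.31  path d0:H2→d1:-→d2:-→d3:H4→d4:-→d5:-→d6:H0  best=H0
  + 0.0.0.0/0 (H0) depth=0
  + 132.0.0.0/7 (H0) depth=7
  - 0.0.0.0/0 clear@0
  ? 128.38.136.99  path d0:-→d1:-→d2:-→d3:H4→d4:-→d5:-  best=H4
  ? 132.0.0.0  path d0:-→d1:-→d2:-→d3:H4→d4:-→d5:-→d6:H0→d7:H0  best=H0
  + 38.0.0.0/8 (H4) depth=8
  - 71.18.230.59/32 clear@32
  + 71.18.230.0/24 (H4) depth=24
  ? 168.84.250.7  path d0:-→d1:-→d2:-  best=no-route
  + 71.16.0.0/13 (H5) depth=13
  ? 71.18.230.0  path d0:-→d1:-→d2:-→d3:-→d4:-→d5:-→d6:-→d7:-→d8:-→d9:-→d10:-→d11:-→d12:-→d13:H5→d14:-→d15:-→d16:-→d17:-→d18:-→d19:-→d20:-→d21:-→d22:-→d23:-→d24:H4→d25:-→d26:-  best=H4
  ? 71.18.102.0  path d0:-→d1:-→d2:-→d3:-→d4:-→d5:-→d6:-→d7:-→d8:-→d9:-→d10:-→d11:-→d12:-→d13:H5→d14:-→d15:-→d16:-  best=H5
  + 71.0.0.0/8 (H5) depth=8
  - 128.0.0.0/3 clear@3
  ? 71.18.230.0  path d0:-→d1:-→d2:-→d3:-→d4:-→d5:-→d6:-→d7:-→d8:H5→d9:-→d10:-→d11:-→d12:-→d13:H5→d14:-→d15:-→d16:-→d17:-→d18:-→d19:-→d20:-→d21:-→d22:-→d23:-→d24:H4→d25:-→d26:-  best=H4
  + 0.0.0.0/1 (H2) depth=1
  - 132.0.0.0/6 clear@6
  ? 71.18.230.112  path d0:-→d1:H2→d2:-→d3:-→d4:-→d5:-→d6:-→d7:-→d8:H5→d9:-→d10:-→d11:-→d12:-→d13:H5→d14:-→d15:-→d16:-→d17:-→d18:-→d19:-→d20:-→d21:-→d22:-→d23:-→d24:H4→d25:-  best=H4
  - 38.0.0.0/8 clear@8
  ? 0.1.134.107  path d0:-→d1:H2→d2:-  best=H2
  ? 0.0.33.26  path d0:-→d1:H2→d2:-  best=H2
  - 71.0.0.0/8 clear@8
  ? 200.193.89.3  path d0:-→d1:-  best=no-route
  + 43.231.233.64/28 (H2) depth=28
  ? 71.18.230.59  path d0:-→d1:H2→d2:-→d3:-→d4:-→d5:-→d6:-→d7:-→d8:-→d9:-→d10:-→d11:-→d12:-→d13:H5→d14:-→d15:-→d16:-→d17:-→d18:-→d19:-→d20:-→d21:-→d22:-→d23:-→d24:H4→d25:-→d26:-→d27:-→d28:-→d29:-→d30:-→d31:-→d32:-  best=H4
  + 132.159.197.192/26 (H5) depth=26

== LOOKUPS ==
["H4","H4","H4","H4","H4","H4","H0","H4","H0","no-route","H4","H5","H4","H4","H2","H2","no-route","H4"]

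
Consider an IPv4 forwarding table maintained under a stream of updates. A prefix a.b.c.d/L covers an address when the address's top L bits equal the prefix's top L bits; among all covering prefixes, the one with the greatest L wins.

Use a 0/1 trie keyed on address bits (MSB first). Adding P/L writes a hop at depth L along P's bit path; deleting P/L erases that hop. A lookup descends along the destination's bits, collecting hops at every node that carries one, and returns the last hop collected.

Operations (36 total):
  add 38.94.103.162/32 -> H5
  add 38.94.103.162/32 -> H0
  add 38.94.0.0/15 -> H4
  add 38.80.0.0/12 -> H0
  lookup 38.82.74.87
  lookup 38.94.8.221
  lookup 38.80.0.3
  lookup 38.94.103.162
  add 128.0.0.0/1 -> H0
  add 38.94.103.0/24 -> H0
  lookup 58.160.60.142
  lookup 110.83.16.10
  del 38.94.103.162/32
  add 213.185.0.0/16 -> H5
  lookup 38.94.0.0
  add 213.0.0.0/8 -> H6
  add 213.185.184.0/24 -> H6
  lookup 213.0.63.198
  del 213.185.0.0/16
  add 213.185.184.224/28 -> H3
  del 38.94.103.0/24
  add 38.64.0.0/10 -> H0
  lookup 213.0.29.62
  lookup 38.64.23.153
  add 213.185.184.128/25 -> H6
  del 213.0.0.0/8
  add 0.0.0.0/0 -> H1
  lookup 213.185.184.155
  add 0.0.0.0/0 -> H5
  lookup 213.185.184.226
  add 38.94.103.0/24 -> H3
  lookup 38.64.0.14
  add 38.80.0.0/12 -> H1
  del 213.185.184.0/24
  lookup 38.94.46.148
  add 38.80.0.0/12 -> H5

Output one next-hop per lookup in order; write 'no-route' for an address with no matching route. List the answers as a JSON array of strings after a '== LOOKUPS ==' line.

Apply in order:
  add 38.94.103.162/32 -> H5 at depth 32
  add 38.94.103.162/32 -> H0 at depth 32
  add 38.94.0.0/15 -> H4 at depth 15
  add 38.80.0.0/12 -> H0 at depth 12
  Q 38.82.74.87: descend 001001100101 ; hops seen [H0] ; pick H0
  Q 38.94.8.221: descend 00100110010111100 ; hops seen [H0,H4] ; pick H4
  Q 38.80.0.3: descend 001001100101 ; hops seen [H0] ; pick H0
  Q 38.94.103.162: descend 00100110010111100110011110100010 ; hops seen [H0,H4,H0] ; pick H0
  add 128.0.0.0/1 -> H0 at depth 1
  add 38.94.103.0/24 -> H0 at depth 24
  Q 58.160.60.142: descend 001 ; hops seen [∅] ; pick no-route
  Q 110.83.16.10: descend 0 ; hops seen [∅] ; pick no-route
  del 38.94.103.162/32 (clear depth 32)
  add 213.185.0.0/16 -> H5 at depth 16
  Q 38.94.0.0: descend 00100110010111100 ; hops seen [H0,H4] ; pick H4
  add 213.0.0.0/8 -> H6 at depth 8
  add 213.185.184.0/24 -> H6 at depth 24
  Q 213.0.63.198: descend 11010101 ; hops seen [H0,H6] ; pick H6
  del 213.185.0.0/16 (clear depth 16)
  add 213.185.184.224/28 -> H3 at depth 28
  del 38.94.103.0/24 (clear depth 24)
  add 38.64.0.0/10 -> H0 at depth 10
  Q 213.0.29.62: descend 11010101 ; hops seen [H0,H6] ; pick H6
  Q 38.64.23.153: descend 00100110010 ; hops seen [H0] ; pick H0
  add 213.185.184.128/25 -> H6 at depth 25
  del 213.0.0.0/8 (clear depth 8)
  add 0.0.0.0/0 -> H1 at depth 0
  Q 213.185.184.155: descend 1101010110111001101110001 ; hops seen [H1,H0,H6,H6] ; pick H6
  add 0.0.0.0/0 -> H5 at depth 0
  Q 213.185.184.226: descend 1101010110111001101110001110 ; hops seen [H5,H0,H6,H6,H3] ; pick H3
  add 38.94.103.0/24 -> H3 at depth 24
  Q 38.64.0.14: descend 00100110010 ; hops seen [H5,H0] ; pick H0
  add 38.80.0.0/12 -> H1 at depth 12
  del 213.185.184.0/24 (clear depth 24)
  Q 38.94.46.148: descend 00100110010111100 ; hops seen [H5,H0,H1,H4] ; pick H4
  add 38.80.0.0/12 -> H5 at depth 12

== LOOKUPS ==
["H0","H4","H0","H0","no-route","no-route","H4","H6","H6","H0","H6","H3","H0","H4"]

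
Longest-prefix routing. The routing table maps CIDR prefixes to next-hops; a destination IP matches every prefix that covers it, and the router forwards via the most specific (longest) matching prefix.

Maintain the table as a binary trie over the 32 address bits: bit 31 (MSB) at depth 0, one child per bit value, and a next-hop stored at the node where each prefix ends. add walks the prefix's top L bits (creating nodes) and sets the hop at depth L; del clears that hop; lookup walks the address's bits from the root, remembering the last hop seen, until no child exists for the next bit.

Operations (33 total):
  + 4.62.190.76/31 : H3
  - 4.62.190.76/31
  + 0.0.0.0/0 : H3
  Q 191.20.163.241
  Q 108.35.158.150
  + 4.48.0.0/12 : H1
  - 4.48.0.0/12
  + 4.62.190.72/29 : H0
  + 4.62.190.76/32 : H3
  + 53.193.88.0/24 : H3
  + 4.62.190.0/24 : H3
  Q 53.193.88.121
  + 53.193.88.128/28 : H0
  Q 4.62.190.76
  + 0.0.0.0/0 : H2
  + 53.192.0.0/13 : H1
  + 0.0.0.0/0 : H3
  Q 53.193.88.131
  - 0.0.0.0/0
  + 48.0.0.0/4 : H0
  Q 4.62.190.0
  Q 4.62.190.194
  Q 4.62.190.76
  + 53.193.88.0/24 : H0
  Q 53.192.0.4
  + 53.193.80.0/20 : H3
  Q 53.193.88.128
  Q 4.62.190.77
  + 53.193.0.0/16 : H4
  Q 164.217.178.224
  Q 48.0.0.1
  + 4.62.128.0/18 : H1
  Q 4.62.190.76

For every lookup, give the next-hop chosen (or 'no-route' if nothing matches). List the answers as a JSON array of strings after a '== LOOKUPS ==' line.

Apply in order:
  add 4.62.190.76/31 -> H3 at depth 31
  - 4.62.190.76/31 clear@31
  add 0.0.0.0/0 -> H3 at depth 0
  Q 191.20.163.241: descend ε ; hops seen [H3] ; pick H3
  Q 108.35.158.150: descend 0 ; hops seen [H3] ; pick H3
  add 4.48.0.0/12 -> H1 at depth 12
  - 4.48.0.0/12 clear@12
  add 4.62.190.72/29 -> H0 at depth 29
  add 4.62.190.76/32 -> H3 at depth 32
  add 53.193.88.0/24 -> H3 at depth 24
  add 4.62.190.0/24 -> H3 at depth 24
  Q 53.193.88.121: descend 001101011100000101011000 ; hops seen [H3,H3] ; pick H3
  add 53.193.88.128/28 -> H0 at depth 28
  Q 4.62.190.76: descend 00000100001111101011111001001100 ; hops seen [H3,H3,H0,H3] ; pick H3
  add 0.0.0.0/0 -> H2 at depth 0
  add 53.192.0.0/13 -> H1 at depth 13
  add 0.0.0.0/0 -> H3 at depth 0
  Q 53.193.88.131: descend 0011010111000001010110001000 ; hops seen [H3,H1,H3,H0] ; pick H0
  - 0.0.0.0/0 clear@0
  add 48.0.0.0/4 -> H0 at depth 4
  Q 4.62.190.0: descend 0000010000111110101111100 ; hops seen [H3] ; pick H3
  Q 4.62.190.194: descend 000001000011111010111110 ; hops seen [H3] ; pick H3
  Q 4.62.190.76: descend 00000100001111101011111001001100 ; hops seen [H3,H0,H3] ; pick H3
  add 53.193.88.0/24 -> H0 at depth 24
  Q 53.192.0.4: descend 001101011100000 ; hops seen [H0,H1] ; pick H1
  add 53.193.80.0/20 -> H3 at depth 20
  Q 53.193.88.128: descend 0011010111000001010110001000 ; hops seen [H0,H1,H3,H0,H0] ; pick H0
  Q 4.62.190.77: descend 0000010000111110101111100100110 ; hops seen [H3,H0] ; pick H0
  add 53.193.0.0/16 -> H4 at depth 16
  Q 164.217.178.224: descend ε ; hops seen [∅] ; pick no-route
  Q 48.0.0.1: descend 00110 ; hops seen [H0] ; pick H0
  add 4.62.128.0/18 -> H1 at depth 18
  Q 4.62.190.76: descend 00000100001111101011111001001100 ; hops seen [H1,H3,H0,H3] ; pick H3

== LOOKUPS ==
["H3","H3","H3","H3","H0","H3","H3","H3","H1","H0","H0","no-route","H0","H3"]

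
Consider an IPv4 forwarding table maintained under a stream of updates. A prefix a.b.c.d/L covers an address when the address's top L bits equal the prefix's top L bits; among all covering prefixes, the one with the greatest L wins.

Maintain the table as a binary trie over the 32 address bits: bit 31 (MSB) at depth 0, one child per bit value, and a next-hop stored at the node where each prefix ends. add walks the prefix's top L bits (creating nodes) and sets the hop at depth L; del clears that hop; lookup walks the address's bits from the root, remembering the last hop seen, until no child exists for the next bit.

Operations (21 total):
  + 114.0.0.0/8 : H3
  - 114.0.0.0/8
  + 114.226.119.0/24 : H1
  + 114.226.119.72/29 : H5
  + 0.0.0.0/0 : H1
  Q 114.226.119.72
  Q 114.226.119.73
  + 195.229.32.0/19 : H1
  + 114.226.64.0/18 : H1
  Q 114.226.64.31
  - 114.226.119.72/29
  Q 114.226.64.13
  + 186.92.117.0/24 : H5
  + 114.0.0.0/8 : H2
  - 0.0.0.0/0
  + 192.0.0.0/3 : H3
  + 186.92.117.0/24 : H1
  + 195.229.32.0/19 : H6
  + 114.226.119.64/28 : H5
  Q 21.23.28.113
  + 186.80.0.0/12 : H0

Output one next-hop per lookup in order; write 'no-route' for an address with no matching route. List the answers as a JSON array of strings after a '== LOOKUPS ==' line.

Trace:
  + 114.0.0.0/8 (H3) depth=8
  del 114.0.0.0/8 (clear depth 8)
  + 114.226.119.0/24 (H1) depth=24
  + 114.226.119.72/29 (H5) depth=29
  + 0.0.0.0/0 (H1) depth=0
  lookup 114.226.119.72: bits 01110010111000100111011101001 walk d0:H1→d1:-→d2:-→d3:-→d4:-→d5:-→d6:-→d7:-→d8:-→d9:-→d10:-→d11:-→d12:-→d13:-→d14:-→d15:-→d16:-→d17:-→d18:-→d19:-→d20:-→d21:-→d22:-→d23:-→d24:H1→d25:-→d26:-→d27:-→d28:-→d29:H5 -> H5
  lookup 114.226.119.73: bits 01110010111000100111011101001 walk d0:H1→d1:-→d2:-→d3:-→d4:-→d5:-→d6:-→d7:-→d8:-→d9:-→d10:-→d11:-→d12:-→d13:-→d14:-→d15:-→d16:-→d17:-→d18:-→d19:-→d20:-→d21:-→d22:-→d23:-→d24:H1→d25:-→d26:-→d27:-→d28:-→d29:H5 -> H5
  + 195.229.32.0/19 (H1) depth=19
  + 114.226.64.0/18 (H1) depth=18
  lookup 114.226.64.31: bits 011100101110001001 walk d0:H1→d1:-→d2:-→d3:-→d4:-→d5:-→d6:-→d7:-→d8:-→d9:-→d10:-→d11:-→d12:-→d13:-→d14:-→d15:-→d16:-→d17:-→d18:H1 -> H1
  del 114.226.119.72/29 (clear depth 29)
  lookup 114.226.64.13: bits 011100101110001001 walk d0:H1→d1:-→d2:-→d3:-→d4:-→d5:-→d6:-→d7:-→d8:-→d9:-→d10:-→d11:-→d12:-→d13:-→d14:-→d15:-→d16:-→d17:-→d18:H1 -> H1
  + 186.92.117.0/24 (H5) depth=24
  + 114.0.0.0/8 (H2) depth=8
  del 0.0.0.0/0 (clear depth 0)
  + 192.0.0.0/3 (H3) depth=3
  + 186.92.117.0/24 (H1) depth=24
  + 195.229.32.0/19 (H6) depth=19
  + 114.226.119.64/28 (H5) depth=28
  lookup 21.23.28.113: bits 0 walk d0:-→d1:- -> no-route
  + 186.80.0.0/12 (H0) depth=12

== LOOKUPS ==
["H5","H5","H1","H1","no-route"]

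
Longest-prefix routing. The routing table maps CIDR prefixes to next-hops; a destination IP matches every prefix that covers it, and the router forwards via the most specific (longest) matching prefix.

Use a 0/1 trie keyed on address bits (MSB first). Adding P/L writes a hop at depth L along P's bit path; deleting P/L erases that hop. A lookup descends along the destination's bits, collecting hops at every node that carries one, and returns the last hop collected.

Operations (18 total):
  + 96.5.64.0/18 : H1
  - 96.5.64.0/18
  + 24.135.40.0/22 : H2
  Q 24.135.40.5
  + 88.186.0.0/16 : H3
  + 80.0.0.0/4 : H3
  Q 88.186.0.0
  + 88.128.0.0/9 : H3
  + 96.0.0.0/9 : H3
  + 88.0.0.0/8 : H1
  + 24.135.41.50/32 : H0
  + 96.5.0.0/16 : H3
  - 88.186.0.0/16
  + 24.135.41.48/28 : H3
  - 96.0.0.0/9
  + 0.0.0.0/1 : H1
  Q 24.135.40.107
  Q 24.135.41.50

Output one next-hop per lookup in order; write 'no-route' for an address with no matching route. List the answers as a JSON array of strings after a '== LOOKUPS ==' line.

Trace:
  add 96.5.64.0/18 -> H1 at depth 18
  - 96.5.64.0/18 clear@18
  add 24.135.40.0/22 -> H2 at depth 22
  ? 24.135.40.5  path d0:-→d1:-→d2:-→d3:-→d4:-→d5:-→d6:-→d7:-→d8:-→d9:-→d10:-→d11:-→d12:-→d13:-→d14:-→d15:-→d16:-→d17:-→d18:-→d19:-→d20:-→d21:-→d22:H2  best=H2
  add 88.186.0.0/16 -> H3 at depth 16
  add 80.0.0.0/4 -> H3 at depth 4
  ? 88.186.0.0  path d0:-→d1:-→d2:-→d3:-→d4:H3→d5:-→d6:-→d7:-→d8:-→d9:-→d10:-→d11:-→d12:-→d13:-→d14:-→d15:-→d16:H3  best=H3
  add 88.128.0.0/9 -> H3 at depth 9
  add 96.0.0.0/9 -> H3 at depth 9
  add 88.0.0.0/8 -> H1 at depth 8
  add 24.135.41.50/32 -> H0 at depth 32
  add 96.5.0.0/16 -> H3 at depth 16
  - 88.186.0.0/16 clear@16
  add 24.135.41.48/28 -> H3 at depth 28
  - 96.0.0.0/9 clear@9
  add 0.0.0.0/1 -> H1 at depth 1
  ? 24.135.40.107  path d0:-→d1:H1→d2:-→d3:-→d4:-→d5:-→d6:-→d7:-→d8:-→d9:-→d10:-→d11:-→d12:-→d13:-→d14:-→d15:-→d16:-→d17:-→d18:-→d19:-→d20:-→d21:-→d22:H2→d23:-  best=H2
  ? 24.135.41.50  path d0:-→d1:H1→d2:-→d3:-→d4:-→d5:-→d6:-→d7:-→d8:-→d9:-→d10:-→d11:-→d12:-→d13:-→d14:-→d15:-→d16:-→d17:-→d18:-→d19:-→d20:-→d21:-→d22:H2→d23:-→d24:-→d25:-→d26:-→d27:-→d28:H3→d29:-→d30:-→d31:-→d32:H0  best=H0

== LOOKUPS ==
["H2","H3","H2","H0"]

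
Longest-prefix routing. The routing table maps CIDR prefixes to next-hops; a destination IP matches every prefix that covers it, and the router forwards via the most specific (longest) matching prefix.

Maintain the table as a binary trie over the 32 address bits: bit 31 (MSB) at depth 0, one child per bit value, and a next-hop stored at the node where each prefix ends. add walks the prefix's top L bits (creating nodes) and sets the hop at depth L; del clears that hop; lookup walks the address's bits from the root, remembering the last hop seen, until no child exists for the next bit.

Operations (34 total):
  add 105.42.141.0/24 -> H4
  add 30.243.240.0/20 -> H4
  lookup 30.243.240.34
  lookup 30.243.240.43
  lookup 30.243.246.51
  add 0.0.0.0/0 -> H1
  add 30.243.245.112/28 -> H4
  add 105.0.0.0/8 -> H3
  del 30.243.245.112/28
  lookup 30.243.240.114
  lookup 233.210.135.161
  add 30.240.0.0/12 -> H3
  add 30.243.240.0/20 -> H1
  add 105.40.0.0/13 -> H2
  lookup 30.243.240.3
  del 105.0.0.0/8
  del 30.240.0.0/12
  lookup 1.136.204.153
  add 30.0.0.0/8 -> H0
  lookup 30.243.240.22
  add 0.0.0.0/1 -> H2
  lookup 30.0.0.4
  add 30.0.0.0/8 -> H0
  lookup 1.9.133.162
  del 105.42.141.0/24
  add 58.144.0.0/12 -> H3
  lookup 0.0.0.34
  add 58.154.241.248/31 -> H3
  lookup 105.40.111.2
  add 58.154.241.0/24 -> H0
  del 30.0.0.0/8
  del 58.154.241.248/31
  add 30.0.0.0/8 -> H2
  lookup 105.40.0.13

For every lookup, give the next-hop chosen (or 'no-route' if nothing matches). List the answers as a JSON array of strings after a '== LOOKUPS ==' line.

Process each operation:
  + 105.42.141.0/24 (H4) depth=24
  + 30.243.240.0/20 (H4) depth=20
  Q 30.243.240.34: descend 00011110111100111111 ; hops seen [H4] ; pick H4
  Q 30.243.240.43: descend 00011110111100111111 ; hops seen [H4] ; pick H4
  Q 30.243.246.51: descend 00011110111100111111 ; hops seen [H4] ; pick H4
  + 0.0.0.0/0 (H1) depth=0
  + 30.243.245.112/28 (H4) depth=28
  + 105.0.0.0/8 (H3) depth=8
  del 30.243.245.112/28 (clear depth 28)
  Q 30.243.240.114: descend 000111101111001111110 ; hops seen [H1,H4] ; pick H4
  Q 233.210.135.161: descend ε ; hops seen [H1] ; pick H1
  + 30.240.0.0/12 (H3) depth=12
  + 30.243.240.0/20 (H1) depth=20
  + 105.40.0.0/13 (H2) depth=13
  Q 30.243.240.3: descend 000111101111001111110 ; hops seen [H1,H3,H1] ; pick H1
  del 105.0.0.0/8 (clear depth 8)
  del 30.240.0.0/12 (clear depth 12)
  Q 1.136.204.153: descend 000 ; hops seen [H1] ; pick H1
  + 30.0.0.0/8 (H0) depth=8
  Q 30.243.240.22: descend 000111101111001111110 ; hops seen [H1,H0,H1] ; pick H1
  + 0.0.0.0/1 (H2) depth=1
  Q 30.0.0.4: descend 00011110 ; hops seen [H1,H2,H0] ; pick H0
  + 30.0.0.0/8 (H0) depth=8
  Q 1.9.133.162: descend 000 ; hops seen [H1,H2] ; pick H2
  del 105.42.141.0/24 (clear depth 24)
  + 58.144.0.0/12 (H3) depth=12
  Q 0.0.0.34: descend 000 ; hops seen [H1,H2] ; pick H2
  + 58.154.241.248/31 (H3) depth=31
  Q 105.40.111.2: descend 01101001001010 ; hops seen [H1,H2,H2] ; pick H2
  + 58.154.241.0/24 (H0) depth=24
  del 30.0.0.0/8 (clear depth 8)
  del 58.154.241.248/31 (clear depth 31)
  + 30.0.0.0/8 (H2) depth=8
  Q 105.40.0.13: descend 01101001001010 ; hops seen [H1,H2,H2] ; pick H2

== LOOKUPS ==
["H4","H4","H4","H4","H1","H1","H1","H1","H0","H2","H2","H2","H2"]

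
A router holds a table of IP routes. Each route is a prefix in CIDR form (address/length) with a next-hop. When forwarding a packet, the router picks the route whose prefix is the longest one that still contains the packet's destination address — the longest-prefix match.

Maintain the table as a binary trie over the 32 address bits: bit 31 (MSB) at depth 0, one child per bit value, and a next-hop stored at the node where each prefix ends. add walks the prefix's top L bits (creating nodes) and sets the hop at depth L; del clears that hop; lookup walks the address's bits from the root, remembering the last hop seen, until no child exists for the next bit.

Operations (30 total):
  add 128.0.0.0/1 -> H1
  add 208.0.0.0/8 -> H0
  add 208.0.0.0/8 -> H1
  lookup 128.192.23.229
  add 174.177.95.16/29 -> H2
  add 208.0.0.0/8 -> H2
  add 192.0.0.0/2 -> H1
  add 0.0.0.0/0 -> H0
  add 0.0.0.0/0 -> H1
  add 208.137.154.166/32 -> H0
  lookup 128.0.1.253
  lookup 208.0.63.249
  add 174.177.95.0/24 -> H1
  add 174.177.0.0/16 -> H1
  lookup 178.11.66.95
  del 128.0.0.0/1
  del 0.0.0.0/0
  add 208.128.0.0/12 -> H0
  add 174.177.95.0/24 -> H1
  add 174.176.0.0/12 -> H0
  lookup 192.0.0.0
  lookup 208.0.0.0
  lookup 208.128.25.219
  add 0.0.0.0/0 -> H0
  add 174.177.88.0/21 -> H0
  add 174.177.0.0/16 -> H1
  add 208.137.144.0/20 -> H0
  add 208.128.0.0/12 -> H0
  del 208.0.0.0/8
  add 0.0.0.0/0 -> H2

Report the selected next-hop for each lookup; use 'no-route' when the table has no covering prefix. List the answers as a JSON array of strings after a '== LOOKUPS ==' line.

Apply in order:
  add 128.0.0.0/1 -> H1 at depth 1
  add 208.0.0.0/8 -> H0 at depth 8
  add 208.0.0.0/8 -> H1 at depth 8
  Q 128.192.23.229: descend 1 ; hops seen [H1] ; pick H1
  add 174.177.95.16/29 -> H2 at depth 29
  add 208.0.0.0/8 -> H2 at depth 8
  add 192.0.0.0/2 -> H1 at depth 2
  add 0.0.0.0/0 -> H0 at depth 0
  add 0.0.0.0/0 -> H1 at depth 0
  add 208.137.154.166/32 -> H0 at depth 32
  Q 128.0.1.253: descend 10 ; hops seen [H1,H1] ; pick H1
  Q 208.0.63.249: descend 11010000 ; hops seen [H1,H1,H1,H2] ; pick H2
  add 174.177.95.0/24 -> H1 at depth 24
  add 174.177.0.0/16 -> H1 at depth 16
  Q 178.11.66.95: descend 101 ; hops seen [H1,H1] ; pick H1
  del 128.0.0.0/1 (clear depth 1)
  del 0.0.0.0/0 (clear depth 0)
  add 208.128.0.0/12 -> H0 at depth 12
  add 174.177.95.0/24 -> H1 at depth 24
  add 174.176.0.0/12 -> H0 at depth 12
  Q 192.0.0.0: descend 110 ; hops seen [H1] ; pick H1
  Q 208.0.0.0: descend 11010000 ; hops seen [H1,H2] ; pick H2
  Q 208.128.25.219: descend 110100001000 ; hops seen [H1,H2,H0] ; pick H0
  add 0.0.0.0/0 -> H0 at depth 0
  add 174.177.88.0/21 -> H0 at depth 21
  add 174.177.0.0/16 -> H1 at depth 16
  add 208.137.144.0/20 -> H0 at depth 20
  add 208.128.0.0/12 -> H0 at depth 12
  del 208.0.0.0/8 (clear depth 8)
  add 0.0.0.0/0 -> H2 at depth 0

== LOOKUPS ==
["H1","H1","H2","H1","H1","H2","H0"]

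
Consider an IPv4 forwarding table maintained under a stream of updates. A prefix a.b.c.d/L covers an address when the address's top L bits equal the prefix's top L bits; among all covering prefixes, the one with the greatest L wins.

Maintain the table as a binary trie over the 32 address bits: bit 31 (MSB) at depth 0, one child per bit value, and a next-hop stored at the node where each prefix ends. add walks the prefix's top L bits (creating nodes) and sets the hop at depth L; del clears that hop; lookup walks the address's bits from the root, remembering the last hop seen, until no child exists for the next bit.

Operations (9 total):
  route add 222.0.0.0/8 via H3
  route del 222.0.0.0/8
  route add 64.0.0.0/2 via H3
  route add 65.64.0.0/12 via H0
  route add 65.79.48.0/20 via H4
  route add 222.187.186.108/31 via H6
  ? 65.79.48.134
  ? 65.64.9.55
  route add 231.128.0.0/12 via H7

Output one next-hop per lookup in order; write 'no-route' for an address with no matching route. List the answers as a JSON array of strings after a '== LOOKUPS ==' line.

Trace:
  add 222.0.0.0/8 -> H3 at depth 8
  del 222.0.0.0/8 (clear depth 8)
  add 64.0.0.0/2 -> H3 at depth 2
  add 65.64.0.0/12 -> H0 at depth 12
  add 65.79.48.0/20 -> H4 at depth 20
  add 222.187.186.108/31 -> H6 at depth 31
  ? 65.79.48.134  path d0:-→d1:-→d2:H3→d3:-→d4:-→d5:-→d6:-→d7:-→d8:-→d9:-→d10:-→d11:-→d12:H0→d13:-→d14:-→d15:-→d16:-→d17:-→d18:-→d19:-→d20:H4  best=H4
  ? 65.64.9.55  path d0:-→d1:-→d2:H3→d3:-→d4:-→d5:-→d6:-→d7:-→d8:-→d9:-→d10:-→d11:-→d12:H0  best=H0
  add 231.128.0.0/12 -> H7 at depth 12

== LOOKUPS ==
["H4","H0"]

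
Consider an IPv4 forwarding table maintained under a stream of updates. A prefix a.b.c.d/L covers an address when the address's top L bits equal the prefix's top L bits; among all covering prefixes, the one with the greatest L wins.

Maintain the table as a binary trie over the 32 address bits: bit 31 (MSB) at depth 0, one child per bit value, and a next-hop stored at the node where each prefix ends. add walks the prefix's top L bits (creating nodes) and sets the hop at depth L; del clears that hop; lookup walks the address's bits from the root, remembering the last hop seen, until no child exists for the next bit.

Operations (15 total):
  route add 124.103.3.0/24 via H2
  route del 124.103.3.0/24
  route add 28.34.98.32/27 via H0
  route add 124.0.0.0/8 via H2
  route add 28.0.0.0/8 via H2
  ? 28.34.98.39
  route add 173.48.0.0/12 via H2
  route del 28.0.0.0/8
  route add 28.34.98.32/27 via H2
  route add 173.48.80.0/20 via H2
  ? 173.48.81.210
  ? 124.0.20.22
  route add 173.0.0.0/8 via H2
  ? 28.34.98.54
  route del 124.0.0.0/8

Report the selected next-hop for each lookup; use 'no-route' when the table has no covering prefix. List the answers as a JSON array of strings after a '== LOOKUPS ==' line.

Process each operation:
  add 124.103.3.0/24 -> H2 at depth 24
  - 124.103.3.0/24 clear@24
  add 28.34.98.32/27 -> H0 at depth 27
  add 124.0.0.0/8 -> H2 at depth 8
  add 28.0.0.0/8 -> H2 at depth 8
  lookup 28.34.98.39: bits 000111000010001001100010001 walk d0:-→d1:-→d2:-→d3:-→d4:-→d5:-→d6:-→d7:-→d8:H2→d9:-→d10:-→d11:-→d12:-→d13:-→d14:-→d15:-→d16:-→d17:-→d18:-→d19:-→d20:-→d21:-→d22:-→d23:-→d24:-→d25:-→d26:-→d27:H0 -> H0
  add 173.48.0.0/12 -> H2 at depth 12
  - 28.0.0.0/8 clear@8
  add 28.34.98.32/27 -> H2 at depth 27
  add 173.48.80.0/20 -> H2 at depth 20
  lookup 173.48.81.210: bits 10101101001100000101 walk d0:-→d1:-→d2:-→d3:-→d4:-→d5:-→d6:-→d7:-→d8:-→d9:-→d10:-→d11:-→d12:H2→d13:-→d14:-→d15:-→d16:-→d17:-→d18:-→d19:-→d20:H2 -> H2
  lookup 124.0.20.22: bits 011111000 walk d0:-→d1:-→d2:-→d3:-→d4:-→d5:-→d6:-→d7:-→d8:H2→d9:- -> H2
  add 173.0.0.0/8 -> H2 at depth 8
  lookup 28.34.98.54: bits 000111000010001001100010001 walk d0:-→d1:-→d2:-→d3:-→d4:-→d5:-→d6:-→d7:-→d8:-→d9:-→d10:-→d11:-→d12:-→d13:-→d14:-→d15:-→d16:-→d17:-→d18:-→d19:-→d20:-→d21:-→d22:-→d23:-→d24:-→d25:-→d26:-→d27:H2 -> H2
  - 124.0.0.0/8 clear@8

== LOOKUPS ==
["H0","H2","H2","H2"]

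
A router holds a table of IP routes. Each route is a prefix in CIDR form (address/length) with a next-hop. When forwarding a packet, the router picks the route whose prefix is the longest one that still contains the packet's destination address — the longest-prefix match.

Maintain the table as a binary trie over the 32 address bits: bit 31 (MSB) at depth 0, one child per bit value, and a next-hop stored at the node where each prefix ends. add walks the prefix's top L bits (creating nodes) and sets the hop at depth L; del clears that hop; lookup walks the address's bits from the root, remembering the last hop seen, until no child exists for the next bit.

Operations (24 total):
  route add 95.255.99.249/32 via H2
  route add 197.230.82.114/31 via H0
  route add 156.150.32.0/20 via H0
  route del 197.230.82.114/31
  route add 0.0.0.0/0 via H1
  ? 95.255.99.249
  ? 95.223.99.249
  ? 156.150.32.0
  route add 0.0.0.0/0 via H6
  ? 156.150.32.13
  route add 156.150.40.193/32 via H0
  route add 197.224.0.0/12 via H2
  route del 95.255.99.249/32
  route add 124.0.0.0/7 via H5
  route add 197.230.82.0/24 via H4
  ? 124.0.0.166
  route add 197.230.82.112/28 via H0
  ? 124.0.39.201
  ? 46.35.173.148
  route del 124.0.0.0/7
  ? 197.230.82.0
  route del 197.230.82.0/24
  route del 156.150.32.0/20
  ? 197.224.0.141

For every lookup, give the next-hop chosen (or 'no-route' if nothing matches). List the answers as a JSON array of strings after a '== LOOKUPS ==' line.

Apply in order:
  + 95.255.99.249/32 (H2) depth=32
  + 197.230.82.114/31 (H0) depth=31
  + 156.150.32.0/20 (H0) depth=20
  - 197.230.82.114/31 clear@31
  + 0.0.0.0/0 (H1) depth=0
  Q 95.255.99.249: descend 01011111111111110110001111111001 ; hops seen [H1,H2] ; pick H2
  Q 95.223.99.249: descend 0101111111 ; hops seen [H1] ; pick H1
  Q 156.150.32.0: descend 10011100100101100010 ; hops seen [H1,H0] ; pick H0
  + 0.0.0.0/0 (H6) depth=0
  Q 156.150.32.13: descend 10011100100101100010 ; hops seen [H6,H0] ; pick H0
  + 156.150.40.193/32 (H0) depth=32
  + 197.224.0.0/12 (H2) depth=12
  - 95.255.99.249/32 clear@32
  + 124.0.0.0/7 (H5) depth=7
  + 197.230.82.0/24 (H4) depth=24
  Q 124.0.0.166: descend 0111110 ; hops seen [H6,H5] ; pick H5
  + 197.230.82.112/28 (H0) depth=28
  Q 124.0.39.201: descend 0111110 ; hops seen [H6,H5] ; pick H5
  Q 46.35.173.148: descend 0 ; hops seen [H6] ; pick H6
  - 124.0.0.0/7 clear@7
  Q 197.230.82.0: descend 1100010111100110010100100 ; hops seen [H6,H2,H4] ; pick H4
  - 197.230.82.0/24 clear@24
  - 156.150.32.0/20 clear@20
  Q 197.224.0.141: descend 1100010111100 ; hops seen [H6,H2] ; pick H2

== LOOKUPS ==
["H2","H1","H0","H0","H5","H5","H6","H4","H2"]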